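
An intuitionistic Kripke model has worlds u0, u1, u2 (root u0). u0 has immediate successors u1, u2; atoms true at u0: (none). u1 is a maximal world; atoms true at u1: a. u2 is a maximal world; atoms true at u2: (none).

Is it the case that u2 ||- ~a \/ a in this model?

u2 ||- ~a \/ a via the disjunct ~a.

Yes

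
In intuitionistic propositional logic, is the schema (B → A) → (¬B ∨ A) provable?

This is the material-implication-as-disjunction principle, which is not intuitionistically valid.
A Kripke countermodel: worlds s0, s1; order generated by s0 ≤ s1; atoms true at each world — s0:{}; s1:{A,B}.
s0 ⊮ (B → A) → (¬B ∨ A): already at s0 itself, s0 ⊩ B → A but s0 ⊮ ¬B ∨ A.
s0 ⊮ ¬B ∨ A: neither disjunct is forced at s0.
s0 ⊮ ¬B since s1 is accessible from s0 and s1 ⊩ B.
So the root s0 does not force the formula.

No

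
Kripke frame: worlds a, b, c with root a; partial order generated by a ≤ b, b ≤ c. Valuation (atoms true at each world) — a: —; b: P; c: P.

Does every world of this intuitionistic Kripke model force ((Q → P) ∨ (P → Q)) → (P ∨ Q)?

Not every world: a ⊮ ((Q → P) ∨ (P → Q)) → (P ∨ Q).
a ⊮ ((Q → P) ∨ (P → Q)) → (P ∨ Q): already at a itself, a ⊩ (Q → P) ∨ (P → Q) but a ⊮ P ∨ Q.
a ⊮ P ∨ Q: neither disjunct is forced at a.
a lacks atom P, so a ⊮ P.

No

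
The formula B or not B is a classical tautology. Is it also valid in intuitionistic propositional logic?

This is the law of excluded middle, which is not intuitionistically valid.
A Kripke countermodel: worlds u, v; order generated by u <= v; atoms true at each world — u:{}; v:{B}.
u does not force B or not B: neither disjunct is forced at u.
u lacks atom B, so u does not force B.
So the root u does not force the formula.

No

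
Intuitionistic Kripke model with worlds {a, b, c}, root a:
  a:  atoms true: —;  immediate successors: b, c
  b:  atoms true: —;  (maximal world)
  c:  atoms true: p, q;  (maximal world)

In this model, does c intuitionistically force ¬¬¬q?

No

c ⊮ ¬¬¬q since c is accessible from c and c ⊩ ¬¬q.
c ⊩ ¬¬q: no world accessible from c forces ¬q.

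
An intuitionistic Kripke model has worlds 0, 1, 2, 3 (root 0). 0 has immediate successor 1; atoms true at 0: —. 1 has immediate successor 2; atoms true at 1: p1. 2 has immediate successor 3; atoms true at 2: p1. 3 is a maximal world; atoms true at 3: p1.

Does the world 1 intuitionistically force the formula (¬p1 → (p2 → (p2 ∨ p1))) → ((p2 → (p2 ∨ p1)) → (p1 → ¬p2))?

Yes

1 ⊩ (¬p1 → (p2 → (p2 ∨ p1))) → ((p2 → (p2 ∨ p1)) → (p1 → ¬p2)): every world accessible from 1 that forces ¬p1 → (p2 → (p2 ∨ p1)) (namely 1, 2, 3) also forces (p2 → (p2 ∨ p1)) → (p1 → ¬p2).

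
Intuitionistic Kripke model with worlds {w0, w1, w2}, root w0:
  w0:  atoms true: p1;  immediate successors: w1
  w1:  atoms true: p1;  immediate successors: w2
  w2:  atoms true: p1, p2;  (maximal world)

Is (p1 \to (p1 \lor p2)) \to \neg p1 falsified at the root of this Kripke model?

w0 \nVdash (p1 \to (p1 \lor p2)) \to \neg p1: already at w0 itself, w0 \Vdash p1 \to (p1 \lor p2) but w0 \nVdash \neg p1.
w0 \nVdash \neg p1 since w0 is accessible from w0 and w0 \Vdash p1.
So the root w0 does not force (p1 \to (p1 \lor p2)) \to \neg p1; the model is a countermodel.

Yes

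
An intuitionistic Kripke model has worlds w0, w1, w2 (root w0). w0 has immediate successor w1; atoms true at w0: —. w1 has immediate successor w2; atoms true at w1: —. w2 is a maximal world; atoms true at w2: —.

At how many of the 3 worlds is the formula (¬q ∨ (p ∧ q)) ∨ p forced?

w0: forces it.
w1: forces it.
w2: forces it.
Worlds forcing the formula: {w0, w1, w2}.

3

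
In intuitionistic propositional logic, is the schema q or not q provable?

No

This is the law of excluded middle, which is not intuitionistically valid.
A Kripke countermodel: worlds 0, 1; order generated by 0 <= 1; atoms true at each world — 0:{}; 1:{q}.
0 does not force q or not q: neither disjunct is forced at 0.
0 lacks atom q, so 0 does not force q.
So the root 0 does not force the formula.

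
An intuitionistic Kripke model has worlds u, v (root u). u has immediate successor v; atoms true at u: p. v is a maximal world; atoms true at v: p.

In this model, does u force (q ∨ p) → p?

Yes

u ⊩ (q ∨ p) → p: every world accessible from u that forces q ∨ p (namely u, v) also forces p.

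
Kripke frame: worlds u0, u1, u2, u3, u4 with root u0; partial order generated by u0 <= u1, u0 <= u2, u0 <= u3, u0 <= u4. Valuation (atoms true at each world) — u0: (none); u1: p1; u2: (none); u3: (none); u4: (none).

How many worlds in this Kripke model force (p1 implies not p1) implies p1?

u0: does not force it — u0 does not force (p1 implies not p1) implies p1: at the accessible world u2, u2 forces p1 implies not p1 but u2 does not force p1.
u1: forces it.
u2: does not force it — u2 does not force (p1 implies not p1) implies p1: already at u2 itself, u2 forces p1 implies not p1 but u2 does not force p1.
u3: does not force it.
u4: does not force it.
Worlds forcing the formula: {u1}.

1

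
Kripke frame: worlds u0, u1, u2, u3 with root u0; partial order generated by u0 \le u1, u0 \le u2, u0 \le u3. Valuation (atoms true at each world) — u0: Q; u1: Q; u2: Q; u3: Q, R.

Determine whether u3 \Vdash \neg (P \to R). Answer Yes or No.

No

u3 \nVdash \neg (P \to R) since u3 is accessible from u3 and u3 \Vdash P \to R.
u3 \Vdash P \to R vacuously: no world accessible from u3 forces the antecedent P.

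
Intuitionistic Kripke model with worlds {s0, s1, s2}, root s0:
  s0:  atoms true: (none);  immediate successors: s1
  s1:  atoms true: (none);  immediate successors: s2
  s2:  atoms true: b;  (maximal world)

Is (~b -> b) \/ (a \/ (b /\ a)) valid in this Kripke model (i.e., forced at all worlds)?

Yes

s0 ||- (~b -> b) \/ (a \/ (b /\ a)) via the disjunct ~b -> b.
Since the root s0 forces (~b -> b) \/ (a \/ (b /\ a)) and forcing is persistent (monotone upward), every world forces it.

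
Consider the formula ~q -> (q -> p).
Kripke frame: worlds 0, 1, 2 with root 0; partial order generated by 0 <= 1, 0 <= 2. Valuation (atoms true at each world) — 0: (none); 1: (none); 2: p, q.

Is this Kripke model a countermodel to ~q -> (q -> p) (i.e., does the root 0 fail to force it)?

0 ||- ~q -> (q -> p): every world accessible from 0 that forces ~q (namely 1) also forces q -> p.
So the root 0 forces ~q -> (q -> p); the model is not a countermodel.

No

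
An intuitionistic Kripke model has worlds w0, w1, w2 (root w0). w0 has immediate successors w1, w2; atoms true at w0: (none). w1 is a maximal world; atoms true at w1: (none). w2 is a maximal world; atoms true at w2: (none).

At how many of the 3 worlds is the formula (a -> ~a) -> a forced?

w0: does not force it — w0 ||-/- (a -> ~a) -> a: already at w0 itself, w0 ||- a -> ~a but w0 ||-/- a.
w1: does not force it — w1 ||-/- (a -> ~a) -> a: already at w1 itself, w1 ||- a -> ~a but w1 ||-/- a.
w2: does not force it.
Worlds forcing the formula: { }.

0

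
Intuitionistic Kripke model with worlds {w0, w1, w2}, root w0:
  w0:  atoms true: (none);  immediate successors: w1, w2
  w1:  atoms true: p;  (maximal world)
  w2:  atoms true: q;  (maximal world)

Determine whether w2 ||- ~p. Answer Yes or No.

Yes

w2 ||- ~p: no world accessible from w2 forces p.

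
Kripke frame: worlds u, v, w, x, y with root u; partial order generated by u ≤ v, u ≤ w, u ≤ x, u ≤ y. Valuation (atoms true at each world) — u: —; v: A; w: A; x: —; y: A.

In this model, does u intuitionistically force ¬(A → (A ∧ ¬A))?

No

u ⊮ ¬(A → (A ∧ ¬A)) since x is accessible from u and x ⊩ A → (A ∧ ¬A).
x ⊩ A → (A ∧ ¬A) vacuously: no world accessible from x forces the antecedent A.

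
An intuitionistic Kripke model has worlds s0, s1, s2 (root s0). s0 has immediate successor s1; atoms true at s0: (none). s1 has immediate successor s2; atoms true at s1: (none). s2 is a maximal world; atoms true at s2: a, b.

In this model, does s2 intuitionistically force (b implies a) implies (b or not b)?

s2 forces (b implies a) implies (b or not b): every world accessible from s2 that forces b implies a (namely s2) also forces b or not b.

Yes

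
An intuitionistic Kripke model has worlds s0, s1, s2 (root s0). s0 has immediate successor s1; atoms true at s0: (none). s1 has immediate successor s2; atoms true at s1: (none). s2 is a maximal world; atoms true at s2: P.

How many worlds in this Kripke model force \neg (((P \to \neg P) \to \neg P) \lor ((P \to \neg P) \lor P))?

s0: does not force it — s0 \nVdash \neg (((P \to \neg P) \to \neg P) \lor ((P \to \neg P) \lor P)) since s0 is accessible from s0 and s0 \Vdash ((P \to \neg P) \to \neg P) \lor ((P \to \neg P) \lor P).
s1: does not force it.
s2: does not force it.
Worlds forcing the formula: { }.

0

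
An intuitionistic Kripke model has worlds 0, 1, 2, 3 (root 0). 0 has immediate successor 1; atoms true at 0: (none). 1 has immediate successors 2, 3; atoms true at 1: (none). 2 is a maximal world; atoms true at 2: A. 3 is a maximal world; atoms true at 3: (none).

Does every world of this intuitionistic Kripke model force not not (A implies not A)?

Not every world: 0 does not force not not (A implies not A).
0 does not force not not (A implies not A) since 2 is accessible from 0 and 2 forces not (A implies not A).
2 forces not (A implies not A): no world accessible from 2 forces A implies not A.

No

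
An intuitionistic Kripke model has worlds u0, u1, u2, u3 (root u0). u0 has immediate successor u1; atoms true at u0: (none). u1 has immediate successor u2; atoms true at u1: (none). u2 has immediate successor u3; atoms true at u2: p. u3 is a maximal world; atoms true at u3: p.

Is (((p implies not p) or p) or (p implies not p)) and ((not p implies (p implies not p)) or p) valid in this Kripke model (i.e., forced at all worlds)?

Not every world: u0 does not force (((p implies not p) or p) or (p implies not p)) and ((not p implies (p implies not p)) or p).
u0 does not force (((p implies not p) or p) or (p implies not p)) and ((not p implies (p implies not p)) or p) since u0 fails ((p implies not p) or p) or (p implies not p).

No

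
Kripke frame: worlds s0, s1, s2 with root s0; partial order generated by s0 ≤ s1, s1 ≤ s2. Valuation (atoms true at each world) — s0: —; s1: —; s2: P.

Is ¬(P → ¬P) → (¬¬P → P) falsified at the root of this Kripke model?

s0 ⊮ ¬(P → ¬P) → (¬¬P → P): already at s0 itself, s0 ⊩ ¬(P → ¬P) but s0 ⊮ ¬¬P → P.
s0 ⊮ ¬¬P → P: already at s0 itself, s0 ⊩ ¬¬P but s0 ⊮ P.
s0 lacks atom P, so s0 ⊮ P.
So the root s0 does not force ¬(P → ¬P) → (¬¬P → P); the model is a countermodel.

Yes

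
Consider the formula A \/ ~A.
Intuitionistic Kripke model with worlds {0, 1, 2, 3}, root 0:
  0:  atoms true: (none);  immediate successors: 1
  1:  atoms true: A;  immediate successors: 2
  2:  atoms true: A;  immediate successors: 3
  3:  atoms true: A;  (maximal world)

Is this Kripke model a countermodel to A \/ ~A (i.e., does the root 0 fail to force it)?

Yes

0 ||-/- A \/ ~A: neither disjunct is forced at 0.
0 lacks atom A, so 0 ||-/- A.
So the root 0 does not force A \/ ~A; the model is a countermodel.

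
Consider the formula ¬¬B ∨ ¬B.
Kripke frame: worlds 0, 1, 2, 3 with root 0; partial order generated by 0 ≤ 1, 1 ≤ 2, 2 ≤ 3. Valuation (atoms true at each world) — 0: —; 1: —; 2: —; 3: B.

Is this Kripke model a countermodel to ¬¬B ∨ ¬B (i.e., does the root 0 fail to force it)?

0 ⊩ ¬¬B ∨ ¬B via the disjunct ¬¬B.
So the root 0 forces ¬¬B ∨ ¬B; the model is not a countermodel.

No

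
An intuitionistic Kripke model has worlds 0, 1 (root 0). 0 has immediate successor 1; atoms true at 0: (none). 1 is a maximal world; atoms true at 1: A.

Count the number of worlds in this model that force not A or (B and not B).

0

0: does not force it — 0 does not force not A or (B and not B): neither disjunct is forced at 0.
1: does not force it.
Worlds forcing the formula: { }.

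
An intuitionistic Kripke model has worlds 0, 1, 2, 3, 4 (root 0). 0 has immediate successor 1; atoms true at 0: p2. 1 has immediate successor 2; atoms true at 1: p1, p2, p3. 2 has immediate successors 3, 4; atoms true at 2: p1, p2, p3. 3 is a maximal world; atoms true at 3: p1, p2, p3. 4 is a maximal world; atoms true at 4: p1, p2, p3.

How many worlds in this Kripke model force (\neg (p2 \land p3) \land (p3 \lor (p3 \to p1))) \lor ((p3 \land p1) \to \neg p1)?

0: does not force it — 0 \nVdash (\neg (p2 \land p3) \land (p3 \lor (p3 \to p1))) \lor ((p3 \land p1) \to \neg p1): neither disjunct is forced at 0.
1: does not force it — 1 \nVdash (\neg (p2 \land p3) \land (p3 \lor (p3 \to p1))) \lor ((p3 \land p1) \to \neg p1): neither disjunct is forced at 1.
2: does not force it.
3: does not force it.
4: does not force it.
Worlds forcing the formula: { }.

0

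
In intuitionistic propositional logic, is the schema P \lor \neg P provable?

This is the law of excluded middle, which is not intuitionistically valid.
A Kripke countermodel: worlds a, b; order generated by a \le b; atoms true at each world — a:{}; b:{P}.
a \nVdash P \lor \neg P: neither disjunct is forced at a.
a lacks atom P, so a \nVdash P.
So the root a does not force the formula.

No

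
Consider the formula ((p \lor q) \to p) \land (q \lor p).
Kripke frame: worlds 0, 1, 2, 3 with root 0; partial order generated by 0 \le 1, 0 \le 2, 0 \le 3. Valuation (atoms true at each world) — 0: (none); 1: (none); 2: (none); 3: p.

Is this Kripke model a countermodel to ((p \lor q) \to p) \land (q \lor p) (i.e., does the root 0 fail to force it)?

0 \nVdash ((p \lor q) \to p) \land (q \lor p) since 0 fails q \lor p.
So the root 0 does not force ((p \lor q) \to p) \land (q \lor p); the model is a countermodel.

Yes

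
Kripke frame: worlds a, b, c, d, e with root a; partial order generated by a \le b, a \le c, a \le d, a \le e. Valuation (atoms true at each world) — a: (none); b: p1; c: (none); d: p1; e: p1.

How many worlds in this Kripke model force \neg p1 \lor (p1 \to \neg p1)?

1

a: does not force it — a \nVdash \neg p1 \lor (p1 \to \neg p1): neither disjunct is forced at a.
b: does not force it.
c: forces it.
d: does not force it.
e: does not force it.
Worlds forcing the formula: {c}.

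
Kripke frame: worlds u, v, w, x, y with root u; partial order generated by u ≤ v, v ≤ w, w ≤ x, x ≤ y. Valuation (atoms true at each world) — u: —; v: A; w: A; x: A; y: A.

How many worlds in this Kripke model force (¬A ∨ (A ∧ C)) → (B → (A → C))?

u: forces it.
v: forces it.
w: forces it.
x: forces it.
y: forces it.
Worlds forcing the formula: {u, v, w, x, y}.

5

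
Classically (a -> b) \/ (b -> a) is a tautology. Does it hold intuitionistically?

This is the Gödel–Dummett linearity axiom, which is not intuitionistically valid.
A Kripke countermodel: worlds s0, s1, s2; order generated by s0 <= s1, s0 <= s2; atoms true at each world — s0:{}; s1:{a}; s2:{b}.
s0 ||-/- (a -> b) \/ (b -> a): neither disjunct is forced at s0.
s0 ||-/- a -> b: at the accessible world s1, s1 ||- a but s1 ||-/- b.
s1 lacks atom b, so s1 ||-/- b.
So the root s0 does not force the formula.

No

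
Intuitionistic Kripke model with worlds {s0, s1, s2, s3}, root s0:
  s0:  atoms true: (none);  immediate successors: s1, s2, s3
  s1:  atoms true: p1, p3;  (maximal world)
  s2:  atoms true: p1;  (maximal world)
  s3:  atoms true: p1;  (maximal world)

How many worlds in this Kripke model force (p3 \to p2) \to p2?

1

s0: does not force it — s0 \nVdash (p3 \to p2) \to p2: at the accessible world s2, s2 \Vdash p3 \to p2 but s2 \nVdash p2.
s1: forces it.
s2: does not force it.
s3: does not force it.
Worlds forcing the formula: {s1}.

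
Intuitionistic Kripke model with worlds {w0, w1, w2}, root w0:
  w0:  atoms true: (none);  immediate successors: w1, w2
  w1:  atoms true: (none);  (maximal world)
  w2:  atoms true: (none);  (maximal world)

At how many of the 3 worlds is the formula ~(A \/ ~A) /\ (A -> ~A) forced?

w0: does not force it — w0 ||-/- ~(A \/ ~A) /\ (A -> ~A) since w0 fails ~(A \/ ~A).
w1: does not force it — w1 ||-/- ~(A \/ ~A) /\ (A -> ~A) since w1 fails ~(A \/ ~A).
w2: does not force it.
Worlds forcing the formula: { }.

0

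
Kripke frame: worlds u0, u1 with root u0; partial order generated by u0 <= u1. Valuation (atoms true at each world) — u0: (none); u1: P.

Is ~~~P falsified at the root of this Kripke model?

Yes

u0 ||-/- ~~~P since u0 is accessible from u0 and u0 ||- ~~P.
u0 ||- ~~P: no world accessible from u0 forces ~P.
So the root u0 does not force ~~~P; the model is a countermodel.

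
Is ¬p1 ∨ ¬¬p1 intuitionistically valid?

This is the weak law of excluded middle, which is not intuitionistically valid.
A Kripke countermodel: worlds 0, 1, 2; order generated by 0 ≤ 1, 0 ≤ 2; atoms true at each world — 0:{}; 1:{p1}; 2:{}.
0 ⊮ ¬p1 ∨ ¬¬p1: neither disjunct is forced at 0.
0 ⊮ ¬p1 since 1 is accessible from 0 and 1 ⊩ p1.
So the root 0 does not force the formula.

No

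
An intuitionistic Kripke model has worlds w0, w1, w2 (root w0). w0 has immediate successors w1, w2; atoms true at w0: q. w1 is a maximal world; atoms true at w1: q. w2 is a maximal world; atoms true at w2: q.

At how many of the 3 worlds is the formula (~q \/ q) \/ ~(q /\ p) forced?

3

w0: forces it.
w1: forces it.
w2: forces it.
Worlds forcing the formula: {w0, w1, w2}.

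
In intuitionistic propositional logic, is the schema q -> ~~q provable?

This is double-negation introduction, which is intuitionistically derivable.
If a world forces q then every accessible world forces q (persistence), so none forces ~q; hence ~~q.

Yes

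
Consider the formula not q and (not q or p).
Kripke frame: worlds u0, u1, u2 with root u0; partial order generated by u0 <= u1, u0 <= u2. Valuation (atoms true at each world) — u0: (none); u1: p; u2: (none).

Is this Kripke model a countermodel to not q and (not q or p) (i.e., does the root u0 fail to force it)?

u0 forces not q and (not q or p) since u0 forces both conjuncts.
So the root u0 forces not q and (not q or p); the model is not a countermodel.

No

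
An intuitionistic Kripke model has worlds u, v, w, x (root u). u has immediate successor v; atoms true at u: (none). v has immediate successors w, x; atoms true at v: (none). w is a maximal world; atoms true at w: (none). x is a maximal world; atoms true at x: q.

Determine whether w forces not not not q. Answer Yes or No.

w forces not not not q: no world accessible from w forces not not q.

Yes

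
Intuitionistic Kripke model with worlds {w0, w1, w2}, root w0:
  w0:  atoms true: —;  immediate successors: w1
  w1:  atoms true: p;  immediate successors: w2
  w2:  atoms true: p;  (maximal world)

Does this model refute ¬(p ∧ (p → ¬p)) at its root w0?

No

w0 ⊩ ¬(p ∧ (p → ¬p)): no world accessible from w0 forces p ∧ (p → ¬p).
So the root w0 forces ¬(p ∧ (p → ¬p)); the model is not a countermodel.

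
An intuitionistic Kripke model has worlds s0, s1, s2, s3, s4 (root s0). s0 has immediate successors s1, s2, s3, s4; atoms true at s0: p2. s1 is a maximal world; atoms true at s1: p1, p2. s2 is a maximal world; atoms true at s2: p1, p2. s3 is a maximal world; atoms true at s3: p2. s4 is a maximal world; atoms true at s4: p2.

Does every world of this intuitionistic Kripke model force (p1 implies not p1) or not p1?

No

Not every world: s0 does not force (p1 implies not p1) or not p1.
s0 does not force (p1 implies not p1) or not p1: neither disjunct is forced at s0.
s0 does not force p1 implies not p1: at the accessible world s1, s1 forces p1 but s1 does not force not p1.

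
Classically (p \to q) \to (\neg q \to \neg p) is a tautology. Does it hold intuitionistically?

This is the forward direction of contraposition, which is intuitionistically derivable.
Assume p \to q and \neg q. If p held then q would follow, contradicting \neg q; so \neg p.

Yes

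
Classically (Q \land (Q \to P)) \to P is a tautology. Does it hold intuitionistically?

Yes

This is modus ponens in implicational form, which is intuitionistically derivable.
If a world forces Q and Q \to P, then applying the implication at that world (which is accessible from itself) gives P.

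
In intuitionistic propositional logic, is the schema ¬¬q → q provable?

No

This is double-negation elimination, which is not intuitionistically valid.
A Kripke countermodel: worlds 0, 1; order generated by 0 ≤ 1; atoms true at each world — 0:{}; 1:{q}.
0 ⊮ ¬¬q → q: already at 0 itself, 0 ⊩ ¬¬q but 0 ⊮ q.
0 lacks atom q, so 0 ⊮ q.
So the root 0 does not force the formula.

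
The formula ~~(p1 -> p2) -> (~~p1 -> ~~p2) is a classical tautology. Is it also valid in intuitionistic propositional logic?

This is the distribution of double negation over implication, which is intuitionistically derivable.
Assume ~~(p1 -> p2) and ~~p1; suppose ~p2. Then p1 -> p2 would give ~p1 (by contraposition), contradicting ~~p1; so ~(p1 -> p2), contradicting ~~(p1 -> p2). Hence ~~p2.

Yes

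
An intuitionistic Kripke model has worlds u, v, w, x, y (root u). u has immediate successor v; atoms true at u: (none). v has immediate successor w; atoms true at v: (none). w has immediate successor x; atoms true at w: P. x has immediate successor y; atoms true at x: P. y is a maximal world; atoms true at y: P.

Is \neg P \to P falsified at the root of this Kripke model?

No

u \Vdash \neg P \to P vacuously: no world accessible from u forces the antecedent \neg P.
So the root u forces \neg P \to P; the model is not a countermodel.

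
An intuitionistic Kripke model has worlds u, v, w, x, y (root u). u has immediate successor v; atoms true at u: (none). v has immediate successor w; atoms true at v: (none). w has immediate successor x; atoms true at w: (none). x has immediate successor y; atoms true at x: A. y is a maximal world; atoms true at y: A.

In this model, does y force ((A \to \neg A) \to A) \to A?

y \Vdash ((A \to \neg A) \to A) \to A: every world accessible from y that forces (A \to \neg A) \to A (namely y) also forces A.

Yes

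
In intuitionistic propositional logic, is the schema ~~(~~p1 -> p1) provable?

Yes

This is the double negation of double-negation elimination, which is intuitionistically derivable.
By Glivenko's theorem the double negation of any classical propositional tautology is intuitionistically provable; ~~p1 -> p1 is classically a tautology.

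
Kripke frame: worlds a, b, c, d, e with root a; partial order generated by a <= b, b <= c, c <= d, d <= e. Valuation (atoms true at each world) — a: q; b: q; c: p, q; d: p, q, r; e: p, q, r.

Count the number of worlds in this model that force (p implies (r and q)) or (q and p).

a: does not force it — a does not force (p implies (r and q)) or (q and p): neither disjunct is forced at a.
b: does not force it.
c: forces it.
d: forces it.
e: forces it.
Worlds forcing the formula: {c, d, e}.

3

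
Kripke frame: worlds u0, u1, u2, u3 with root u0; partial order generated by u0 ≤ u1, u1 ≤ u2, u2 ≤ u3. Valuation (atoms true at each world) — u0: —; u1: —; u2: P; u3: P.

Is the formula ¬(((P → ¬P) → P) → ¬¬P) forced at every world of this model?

No

Not every world: u0 ⊮ ¬(((P → ¬P) → P) → ¬¬P).
u0 ⊮ ¬(((P → ¬P) → P) → ¬¬P) since u0 is accessible from u0 and u0 ⊩ ((P → ¬P) → P) → ¬¬P.
u0 ⊩ ((P → ¬P) → P) → ¬¬P: every world accessible from u0 that forces (P → ¬P) → P (namely u0, u1, u2, u3) also forces ¬¬P.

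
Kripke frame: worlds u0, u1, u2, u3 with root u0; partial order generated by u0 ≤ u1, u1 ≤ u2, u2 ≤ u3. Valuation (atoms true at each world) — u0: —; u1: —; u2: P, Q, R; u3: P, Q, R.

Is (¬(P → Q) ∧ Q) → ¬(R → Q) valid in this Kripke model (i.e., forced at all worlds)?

u0 ⊩ (¬(P → Q) ∧ Q) → ¬(R → Q) vacuously: no world accessible from u0 forces the antecedent ¬(P → Q) ∧ Q.
Since the root u0 forces (¬(P → Q) ∧ Q) → ¬(R → Q) and forcing is persistent (monotone upward), every world forces it.

Yes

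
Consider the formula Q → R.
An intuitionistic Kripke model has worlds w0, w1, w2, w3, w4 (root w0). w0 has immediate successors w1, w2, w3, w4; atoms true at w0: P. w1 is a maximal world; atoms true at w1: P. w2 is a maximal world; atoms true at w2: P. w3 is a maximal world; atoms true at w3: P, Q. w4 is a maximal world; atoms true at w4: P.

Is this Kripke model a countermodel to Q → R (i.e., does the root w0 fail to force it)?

w0 ⊮ Q → R: at the accessible world w3, w3 ⊩ Q but w3 ⊮ R.
w3 lacks atom R, so w3 ⊮ R.
So the root w0 does not force Q → R; the model is a countermodel.

Yes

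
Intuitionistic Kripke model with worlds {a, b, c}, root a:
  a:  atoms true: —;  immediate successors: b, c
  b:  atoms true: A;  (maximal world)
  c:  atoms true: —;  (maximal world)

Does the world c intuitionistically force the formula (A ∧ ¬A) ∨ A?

No

c ⊮ (A ∧ ¬A) ∨ A: neither disjunct is forced at c.
c ⊮ A ∧ ¬A since c fails A.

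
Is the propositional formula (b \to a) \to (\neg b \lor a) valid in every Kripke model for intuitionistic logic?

This is the material-implication-as-disjunction principle, which is not intuitionistically valid.
A Kripke countermodel: worlds 0, 1; order generated by 0 \le 1; atoms true at each world — 0:{}; 1:{a,b}.
0 \nVdash (b \to a) \to (\neg b \lor a): already at 0 itself, 0 \Vdash b \to a but 0 \nVdash \neg b \lor a.
0 \nVdash \neg b \lor a: neither disjunct is forced at 0.
0 \nVdash \neg b since 1 is accessible from 0 and 1 \Vdash b.
So the root 0 does not force the formula.

No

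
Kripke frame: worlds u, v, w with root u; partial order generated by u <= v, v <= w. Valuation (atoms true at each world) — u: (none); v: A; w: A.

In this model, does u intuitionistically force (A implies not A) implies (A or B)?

Yes

u forces (A implies not A) implies (A or B) vacuously: no world accessible from u forces the antecedent A implies not A.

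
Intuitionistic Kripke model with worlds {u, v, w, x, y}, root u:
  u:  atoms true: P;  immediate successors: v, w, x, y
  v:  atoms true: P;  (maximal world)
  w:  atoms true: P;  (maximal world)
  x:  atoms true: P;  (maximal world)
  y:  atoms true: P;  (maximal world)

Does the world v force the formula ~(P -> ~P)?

Yes

v ||- ~(P -> ~P): no world accessible from v forces P -> ~P.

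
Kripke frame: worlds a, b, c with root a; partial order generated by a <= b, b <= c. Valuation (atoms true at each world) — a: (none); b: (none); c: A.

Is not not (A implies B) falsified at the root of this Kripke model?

Yes

a does not force not not (A implies B) since a is accessible from a and a forces not (A implies B).
a forces not (A implies B): no world accessible from a forces A implies B.
So the root a does not force not not (A implies B); the model is a countermodel.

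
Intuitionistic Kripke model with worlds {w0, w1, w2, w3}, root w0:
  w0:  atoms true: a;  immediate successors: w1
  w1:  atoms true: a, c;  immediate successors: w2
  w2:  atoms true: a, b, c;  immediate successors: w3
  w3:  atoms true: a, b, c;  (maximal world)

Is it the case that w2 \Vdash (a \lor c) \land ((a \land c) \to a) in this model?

w2 \Vdash (a \lor c) \land ((a \land c) \to a) since w2 forces both conjuncts.

Yes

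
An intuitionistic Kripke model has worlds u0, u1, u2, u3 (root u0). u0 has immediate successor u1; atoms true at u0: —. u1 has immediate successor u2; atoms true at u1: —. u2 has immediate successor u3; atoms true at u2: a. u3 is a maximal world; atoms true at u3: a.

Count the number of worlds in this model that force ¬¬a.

u0: forces it.
u1: forces it.
u2: forces it.
u3: forces it.
Worlds forcing the formula: {u0, u1, u2, u3}.

4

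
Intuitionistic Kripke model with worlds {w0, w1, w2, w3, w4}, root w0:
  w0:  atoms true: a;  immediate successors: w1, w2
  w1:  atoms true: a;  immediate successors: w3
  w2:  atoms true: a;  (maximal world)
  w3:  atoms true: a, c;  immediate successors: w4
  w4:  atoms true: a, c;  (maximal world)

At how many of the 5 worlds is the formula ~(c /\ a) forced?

1

w0: does not force it — w0 ||-/- ~(c /\ a) since w3 is accessible from w0 and w3 ||- c /\ a.
w1: does not force it.
w2: forces it.
w3: does not force it.
w4: does not force it.
Worlds forcing the formula: {w2}.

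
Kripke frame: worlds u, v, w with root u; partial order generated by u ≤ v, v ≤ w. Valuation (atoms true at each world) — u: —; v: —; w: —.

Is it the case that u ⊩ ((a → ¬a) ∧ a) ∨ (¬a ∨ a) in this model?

Yes

u ⊩ ((a → ¬a) ∧ a) ∨ (¬a ∨ a) via the disjunct ¬a ∨ a.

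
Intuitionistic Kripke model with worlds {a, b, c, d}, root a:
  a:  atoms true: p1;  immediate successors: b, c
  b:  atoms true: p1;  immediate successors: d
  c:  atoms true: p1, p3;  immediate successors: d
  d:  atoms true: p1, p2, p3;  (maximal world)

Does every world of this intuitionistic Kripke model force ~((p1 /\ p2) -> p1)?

No

Not every world: a ||-/- ~((p1 /\ p2) -> p1).
a ||-/- ~((p1 /\ p2) -> p1) since a is accessible from a and a ||- (p1 /\ p2) -> p1.
a ||- (p1 /\ p2) -> p1: every world accessible from a that forces p1 /\ p2 (namely d) also forces p1.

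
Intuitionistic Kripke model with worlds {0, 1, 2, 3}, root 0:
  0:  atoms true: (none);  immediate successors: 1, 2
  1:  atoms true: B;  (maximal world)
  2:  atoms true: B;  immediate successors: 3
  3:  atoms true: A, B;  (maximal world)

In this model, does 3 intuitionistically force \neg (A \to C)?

3 \Vdash \neg (A \to C): no world accessible from 3 forces A \to C.

Yes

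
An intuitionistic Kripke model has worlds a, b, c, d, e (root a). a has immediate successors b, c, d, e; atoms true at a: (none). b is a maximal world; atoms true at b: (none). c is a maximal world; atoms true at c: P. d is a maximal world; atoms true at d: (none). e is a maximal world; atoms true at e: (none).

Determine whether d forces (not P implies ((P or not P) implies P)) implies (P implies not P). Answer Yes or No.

Yes

d forces (not P implies ((P or not P) implies P)) implies (P implies not P) vacuously: no world accessible from d forces the antecedent not P implies ((P or not P) implies P).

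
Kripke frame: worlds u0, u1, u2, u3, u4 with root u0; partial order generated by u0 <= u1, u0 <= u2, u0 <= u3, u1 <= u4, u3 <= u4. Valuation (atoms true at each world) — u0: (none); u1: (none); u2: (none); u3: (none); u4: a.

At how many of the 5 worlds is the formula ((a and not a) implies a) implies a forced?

u0: does not force it — u0 does not force ((a and not a) implies a) implies a: already at u0 itself, u0 forces (a and not a) implies a but u0 does not force a.
u1: does not force it — u1 does not force ((a and not a) implies a) implies a: already at u1 itself, u1 forces (a and not a) implies a but u1 does not force a.
u2: does not force it — u2 does not force ((a and not a) implies a) implies a: already at u2 itself, u2 forces (a and not a) implies a but u2 does not force a.
u3: does not force it.
u4: forces it.
Worlds forcing the formula: {u4}.

1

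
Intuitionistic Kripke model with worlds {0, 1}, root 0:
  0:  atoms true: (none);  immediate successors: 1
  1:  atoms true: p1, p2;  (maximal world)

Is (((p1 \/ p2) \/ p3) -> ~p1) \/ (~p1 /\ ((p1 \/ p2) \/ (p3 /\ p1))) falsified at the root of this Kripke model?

Yes

0 ||-/- (((p1 \/ p2) \/ p3) -> ~p1) \/ (~p1 /\ ((p1 \/ p2) \/ (p3 /\ p1))): neither disjunct is forced at 0.
0 ||-/- ((p1 \/ p2) \/ p3) -> ~p1: at the accessible world 1, 1 ||- (p1 \/ p2) \/ p3 but 1 ||-/- ~p1.
1 ||-/- ~p1 since 1 is accessible from 1 and 1 ||- p1.
So the root 0 does not force (((p1 \/ p2) \/ p3) -> ~p1) \/ (~p1 /\ ((p1 \/ p2) \/ (p3 /\ p1))); the model is a countermodel.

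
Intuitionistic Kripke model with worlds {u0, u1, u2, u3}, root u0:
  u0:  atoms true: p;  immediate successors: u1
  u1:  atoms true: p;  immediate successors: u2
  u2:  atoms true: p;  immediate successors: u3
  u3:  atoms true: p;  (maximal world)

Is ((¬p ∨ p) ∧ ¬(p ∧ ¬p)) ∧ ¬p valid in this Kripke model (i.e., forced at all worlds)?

Not every world: u0 ⊮ ((¬p ∨ p) ∧ ¬(p ∧ ¬p)) ∧ ¬p.
u0 ⊮ ((¬p ∨ p) ∧ ¬(p ∧ ¬p)) ∧ ¬p since u0 fails ¬p.

No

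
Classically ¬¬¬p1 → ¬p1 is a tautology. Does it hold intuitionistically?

Yes

This is triple-negation reduction, which is intuitionistically derivable.
Assume ¬¬¬p1 and suppose p1. Then ¬¬p1 (double-negation introduction), contradicting ¬¬¬p1. So ¬p1.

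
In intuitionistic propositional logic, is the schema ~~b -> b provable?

No

This is double-negation elimination, which is not intuitionistically valid.
A Kripke countermodel: worlds s0, s1; order generated by s0 <= s1; atoms true at each world — s0:{}; s1:{b}.
s0 ||-/- ~~b -> b: already at s0 itself, s0 ||- ~~b but s0 ||-/- b.
s0 lacks atom b, so s0 ||-/- b.
So the root s0 does not force the formula.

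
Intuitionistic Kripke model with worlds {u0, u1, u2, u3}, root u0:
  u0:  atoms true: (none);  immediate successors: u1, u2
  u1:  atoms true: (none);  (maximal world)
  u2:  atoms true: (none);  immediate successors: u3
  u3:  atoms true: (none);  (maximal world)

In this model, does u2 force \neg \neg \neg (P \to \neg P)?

u2 \nVdash \neg \neg \neg (P \to \neg P) since u2 is accessible from u2 and u2 \Vdash \neg \neg (P \to \neg P).
u2 \Vdash \neg \neg (P \to \neg P): no world accessible from u2 forces \neg (P \to \neg P).

No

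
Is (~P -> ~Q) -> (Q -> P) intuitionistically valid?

This is the converse of contraposition, which is not intuitionistically valid.
A Kripke countermodel: worlds u0, u1; order generated by u0 <= u1; atoms true at each world — u0:{Q}; u1:{P,Q}.
u0 ||-/- (~P -> ~Q) -> (Q -> P): already at u0 itself, u0 ||- ~P -> ~Q but u0 ||-/- Q -> P.
u0 ||-/- Q -> P: already at u0 itself, u0 ||- Q but u0 ||-/- P.
u0 lacks atom P, so u0 ||-/- P.
So the root u0 does not force the formula.

No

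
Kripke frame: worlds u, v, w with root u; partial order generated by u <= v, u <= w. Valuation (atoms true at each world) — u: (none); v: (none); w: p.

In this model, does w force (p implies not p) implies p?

Yes

w forces (p implies not p) implies p vacuously: no world accessible from w forces the antecedent p implies not p.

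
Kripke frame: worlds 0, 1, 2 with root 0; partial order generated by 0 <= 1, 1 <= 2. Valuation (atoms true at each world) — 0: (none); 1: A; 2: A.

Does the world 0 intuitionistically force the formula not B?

Yes

0 forces not B: no world accessible from 0 forces B.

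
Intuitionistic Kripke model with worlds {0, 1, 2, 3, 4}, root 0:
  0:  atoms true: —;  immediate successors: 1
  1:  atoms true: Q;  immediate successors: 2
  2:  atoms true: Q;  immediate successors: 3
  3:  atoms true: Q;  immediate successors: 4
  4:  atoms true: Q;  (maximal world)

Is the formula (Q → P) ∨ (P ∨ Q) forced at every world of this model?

Not every world: 0 ⊮ (Q → P) ∨ (P ∨ Q).
0 ⊮ (Q → P) ∨ (P ∨ Q): neither disjunct is forced at 0.
0 ⊮ Q → P: at the accessible world 1, 1 ⊩ Q but 1 ⊮ P.
1 lacks atom P, so 1 ⊮ P.

No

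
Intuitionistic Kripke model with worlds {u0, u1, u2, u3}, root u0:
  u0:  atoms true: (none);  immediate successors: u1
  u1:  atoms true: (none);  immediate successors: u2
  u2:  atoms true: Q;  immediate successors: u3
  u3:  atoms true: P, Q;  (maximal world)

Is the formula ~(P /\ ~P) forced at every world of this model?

u0 ||- ~(P /\ ~P): no world accessible from u0 forces P /\ ~P.
Since the root u0 forces ~(P /\ ~P) and forcing is persistent (monotone upward), every world forces it.

Yes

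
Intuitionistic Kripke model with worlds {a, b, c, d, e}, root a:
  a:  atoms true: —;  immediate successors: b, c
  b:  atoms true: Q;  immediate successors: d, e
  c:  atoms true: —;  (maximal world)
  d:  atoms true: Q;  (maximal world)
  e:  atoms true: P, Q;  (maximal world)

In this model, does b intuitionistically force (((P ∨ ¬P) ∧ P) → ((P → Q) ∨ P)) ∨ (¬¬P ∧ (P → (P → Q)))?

Yes

b ⊩ (((P ∨ ¬P) ∧ P) → ((P → Q) ∨ P)) ∨ (¬¬P ∧ (P → (P → Q))) via the disjunct ((P ∨ ¬P) ∧ P) → ((P → Q) ∨ P).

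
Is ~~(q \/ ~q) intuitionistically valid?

This is the double negation of excluded middle, which is intuitionistically derivable.
Assuming ~(q \/ ~q): from q we'd get q \/ ~q, so ~q; but then q \/ ~q again — contradiction. Hence ~~(q \/ ~q).

Yes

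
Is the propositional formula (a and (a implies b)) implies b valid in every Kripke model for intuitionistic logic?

Yes

This is modus ponens in implicational form, which is intuitionistically derivable.
If a world forces a and a implies b, then applying the implication at that world (which is accessible from itself) gives b.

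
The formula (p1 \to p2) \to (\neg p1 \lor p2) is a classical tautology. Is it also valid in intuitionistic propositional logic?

This is the material-implication-as-disjunction principle, which is not intuitionistically valid.
A Kripke countermodel: worlds w0, w1; order generated by w0 \le w1; atoms true at each world — w0:{}; w1:{p1,p2}.
w0 \nVdash (p1 \to p2) \to (\neg p1 \lor p2): already at w0 itself, w0 \Vdash p1 \to p2 but w0 \nVdash \neg p1 \lor p2.
w0 \nVdash \neg p1 \lor p2: neither disjunct is forced at w0.
w0 \nVdash \neg p1 since w1 is accessible from w0 and w1 \Vdash p1.
So the root w0 does not force the formula.

No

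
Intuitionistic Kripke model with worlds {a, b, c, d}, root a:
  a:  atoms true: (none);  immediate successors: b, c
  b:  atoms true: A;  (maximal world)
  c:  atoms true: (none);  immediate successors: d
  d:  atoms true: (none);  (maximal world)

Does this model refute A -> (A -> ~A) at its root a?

Yes

a ||-/- A -> (A -> ~A): at the accessible world b, b ||- A but b ||-/- A -> ~A.
b ||-/- A -> ~A: already at b itself, b ||- A but b ||-/- ~A.
b ||-/- ~A since b is accessible from b and b ||- A.
So the root a does not force A -> (A -> ~A); the model is a countermodel.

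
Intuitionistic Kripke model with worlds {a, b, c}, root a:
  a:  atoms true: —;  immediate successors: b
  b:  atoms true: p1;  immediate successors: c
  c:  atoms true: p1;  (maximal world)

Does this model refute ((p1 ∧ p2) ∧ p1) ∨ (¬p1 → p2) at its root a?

a ⊩ ((p1 ∧ p2) ∧ p1) ∨ (¬p1 → p2) via the disjunct ¬p1 → p2.
So the root a forces ((p1 ∧ p2) ∧ p1) ∨ (¬p1 → p2); the model is not a countermodel.

No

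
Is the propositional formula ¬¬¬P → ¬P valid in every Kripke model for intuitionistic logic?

Yes

This is triple-negation reduction, which is intuitionistically derivable.
Assume ¬¬¬P and suppose P. Then ¬¬P (double-negation introduction), contradicting ¬¬¬P. So ¬P.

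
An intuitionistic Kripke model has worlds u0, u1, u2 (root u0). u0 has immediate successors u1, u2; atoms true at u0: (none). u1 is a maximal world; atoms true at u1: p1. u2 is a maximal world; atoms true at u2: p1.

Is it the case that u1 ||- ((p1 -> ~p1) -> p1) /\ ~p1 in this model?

No

u1 ||-/- ((p1 -> ~p1) -> p1) /\ ~p1 since u1 fails ~p1.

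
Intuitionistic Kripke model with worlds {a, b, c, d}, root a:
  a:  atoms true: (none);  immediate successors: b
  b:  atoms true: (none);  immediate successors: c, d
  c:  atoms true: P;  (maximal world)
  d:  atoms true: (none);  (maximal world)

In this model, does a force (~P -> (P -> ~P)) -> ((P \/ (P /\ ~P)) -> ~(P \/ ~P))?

a ||-/- (~P -> (P -> ~P)) -> ((P \/ (P /\ ~P)) -> ~(P \/ ~P)): already at a itself, a ||- ~P -> (P -> ~P) but a ||-/- (P \/ (P /\ ~P)) -> ~(P \/ ~P).
a ||-/- (P \/ (P /\ ~P)) -> ~(P \/ ~P): at the accessible world c, c ||- P \/ (P /\ ~P) but c ||-/- ~(P \/ ~P).
c ||-/- ~(P \/ ~P) since c is accessible from c and c ||- P \/ ~P.
c ||- P \/ ~P via the disjunct P.

No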